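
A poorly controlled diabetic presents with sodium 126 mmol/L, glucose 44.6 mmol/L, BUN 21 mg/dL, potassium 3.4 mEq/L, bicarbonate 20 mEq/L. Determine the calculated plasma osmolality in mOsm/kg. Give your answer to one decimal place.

Calculated osmolality = 2·Na + glucose + BUN/2.8
= 2·126 + 44.6 + 21/2.8
= 252 + 44.60 + 7.50
= 304.1 mOsm/kg

304.1 mOsm/kg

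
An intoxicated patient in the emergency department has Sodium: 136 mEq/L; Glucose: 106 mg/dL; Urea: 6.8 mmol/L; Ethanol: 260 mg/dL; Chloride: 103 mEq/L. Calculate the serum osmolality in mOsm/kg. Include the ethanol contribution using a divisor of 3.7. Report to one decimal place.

355.0 mOsm/kg

Calculated osmolality = 2·Na + glucose/18 + urea + ethanol/3.7
= 2·136 + 106/18 + 6.8 + 260/3.7
= 272 + 5.89 + 6.80 + 70.27
= 354.96 mOsm/kg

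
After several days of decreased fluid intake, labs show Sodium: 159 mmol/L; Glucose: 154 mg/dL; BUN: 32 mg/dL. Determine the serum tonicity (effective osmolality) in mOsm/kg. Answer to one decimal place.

Effective osmolality excludes urea (freely permeant across cell membranes):
2·Na + glucose/18
= 2·159 + 154/18
= 318 + 8.56
= 326.56 mOsm/kg

326.6 mOsm/kg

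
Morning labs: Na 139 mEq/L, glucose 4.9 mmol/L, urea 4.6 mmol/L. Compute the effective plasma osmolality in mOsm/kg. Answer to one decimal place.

Effective osmolality excludes urea (freely permeant across cell membranes):
2·Na + glucose
= 2·139 + 4.9
= 278 + 4.9
= 282.9 mOsm/kg

282.9 mOsm/kg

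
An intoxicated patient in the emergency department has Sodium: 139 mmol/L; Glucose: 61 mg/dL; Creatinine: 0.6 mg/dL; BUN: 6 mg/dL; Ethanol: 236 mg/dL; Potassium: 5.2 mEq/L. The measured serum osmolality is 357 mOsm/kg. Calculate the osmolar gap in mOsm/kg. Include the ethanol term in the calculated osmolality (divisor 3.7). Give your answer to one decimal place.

Calculated osmolality = 2·Na + glucose/18 + BUN/2.8 + ethanol/3.7
= 2·139 + 61/18 + 6/2.8 + 236/3.7
= 278 + 3.39 + 2.14 + 63.78
= 347.31 mOsm/kg ≈ 347.3 mOsm/kg
Osmolar gap = measured − calculated = 357 − 347.3 = 9.7 mOsm/kg

9.7 mOsm/kg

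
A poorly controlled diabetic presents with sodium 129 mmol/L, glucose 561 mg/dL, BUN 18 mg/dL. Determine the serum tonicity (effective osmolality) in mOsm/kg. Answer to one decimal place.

Effective osmolality excludes urea (freely permeant across cell membranes):
2·Na + glucose/18
= 2·129 + 561/18
= 258 + 31.17
= 289.17 mOsm/kg

289.2 mOsm/kg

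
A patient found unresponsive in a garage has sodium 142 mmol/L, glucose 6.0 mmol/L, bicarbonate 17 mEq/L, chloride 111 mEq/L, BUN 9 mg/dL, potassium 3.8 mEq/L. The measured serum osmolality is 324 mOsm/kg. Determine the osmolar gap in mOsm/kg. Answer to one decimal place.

30.8 mOsm/kg

Calculated osmolality = 2·Na + glucose + BUN/2.8
= 2·142 + 6 + 9/2.8
= 284 + 6 + 3.21
= 293.21 mOsm/kg ≈ 293.2 mOsm/kg
Osmolar gap = measured − calculated = 324 − 293.2 = 30.8 mOsm/kg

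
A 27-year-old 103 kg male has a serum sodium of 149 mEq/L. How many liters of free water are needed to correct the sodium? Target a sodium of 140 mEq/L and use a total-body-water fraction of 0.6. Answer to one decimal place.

4.0 L

TBW = 0.6 · 103 = 61.8 L
Free water deficit = TBW · (Na/140 − 1)
= 61.8 · (149/140 − 1)
= 61.8 · 0.0643
= 3.97 L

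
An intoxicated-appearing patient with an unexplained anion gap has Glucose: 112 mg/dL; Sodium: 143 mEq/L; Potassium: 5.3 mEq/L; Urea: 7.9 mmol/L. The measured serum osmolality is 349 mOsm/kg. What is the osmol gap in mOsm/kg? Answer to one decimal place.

Calculated osmolality = 2·Na + glucose/18 + urea
= 2·143 + 112/18 + 7.9
= 286 + 6.22 + 7.90
= 300.12 mOsm/kg ≈ 300.1 mOsm/kg
Osmolar gap = measured − calculated = 349 − 300.1 = 48.9 mOsm/kg

48.9 mOsm/kg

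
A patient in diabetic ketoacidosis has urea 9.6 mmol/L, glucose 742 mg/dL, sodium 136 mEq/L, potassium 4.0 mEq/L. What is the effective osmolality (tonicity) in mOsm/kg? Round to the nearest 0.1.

Effective osmolality excludes urea (freely permeant across cell membranes):
2·Na + glucose/18
= 2·136 + 742/18
= 272 + 41.22
= 313.22 mOsm/kg

313.2 mOsm/kg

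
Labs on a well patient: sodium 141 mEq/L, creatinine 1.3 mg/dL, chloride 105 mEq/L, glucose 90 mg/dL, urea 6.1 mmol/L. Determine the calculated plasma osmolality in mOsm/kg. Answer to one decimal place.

Calculated osmolality = 2·Na + glucose/18 + urea
= 2·141 + 90/18 + 6.1
= 282 + 5 + 6.10
= 293.1 mOsm/kg

293.1 mOsm/kg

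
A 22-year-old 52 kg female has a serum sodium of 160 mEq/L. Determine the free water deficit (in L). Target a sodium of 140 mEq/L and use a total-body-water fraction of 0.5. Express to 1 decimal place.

TBW = 0.5 · 52 = 26 L
Free water deficit = TBW · (Na/140 − 1)
= 26 · (160/140 − 1)
= 26 · 0.1429
= 3.72 L

3.7 L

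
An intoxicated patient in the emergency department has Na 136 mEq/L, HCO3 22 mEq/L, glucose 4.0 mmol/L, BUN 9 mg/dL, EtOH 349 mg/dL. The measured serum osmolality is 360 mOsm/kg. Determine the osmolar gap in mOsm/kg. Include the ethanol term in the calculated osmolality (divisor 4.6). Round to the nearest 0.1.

Calculated osmolality = 2·Na + glucose + BUN/2.8 + ethanol/4.6
= 2·136 + 4 + 9/2.8 + 349/4.6
= 272 + 4 + 3.21 + 75.87
= 355.08 mOsm/kg ≈ 355.1 mOsm/kg
Osmolar gap = measured − calculated = 360 − 355.1 = 4.9 mOsm/kg

4.9 mOsm/kg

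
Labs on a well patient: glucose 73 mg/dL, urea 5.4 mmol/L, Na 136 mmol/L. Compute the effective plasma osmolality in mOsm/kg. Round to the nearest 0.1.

276.1 mOsm/kg

Effective osmolality excludes urea (freely permeant across cell membranes):
2·Na + glucose/18
= 2·136 + 73/18
= 272 + 4.06
= 276.06 mOsm/kg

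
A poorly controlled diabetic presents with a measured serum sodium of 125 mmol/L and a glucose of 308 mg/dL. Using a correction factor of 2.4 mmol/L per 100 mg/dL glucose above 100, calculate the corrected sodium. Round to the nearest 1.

Corrected Na = measured Na + 2.4 · (glucose − 100)/100
= 125 + 2.4 · (308 − 100)/100
= 125 + 5
= 130 mmol/L

130 mmol/L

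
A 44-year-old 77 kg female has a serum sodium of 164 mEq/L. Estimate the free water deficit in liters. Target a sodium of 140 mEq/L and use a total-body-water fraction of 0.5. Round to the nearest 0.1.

6.6 L

TBW = 0.5 · 77 = 38.5 L
Free water deficit = TBW · (Na/140 − 1)
= 38.5 · (164/140 − 1)
= 38.5 · 0.1714
= 6.6 L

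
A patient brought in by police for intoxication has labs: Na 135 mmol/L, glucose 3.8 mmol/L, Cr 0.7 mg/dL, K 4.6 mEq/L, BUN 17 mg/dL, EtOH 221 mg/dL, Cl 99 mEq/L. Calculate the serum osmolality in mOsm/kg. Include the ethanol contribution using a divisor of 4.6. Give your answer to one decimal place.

Calculated osmolality = 2·Na + glucose + BUN/2.8 + ethanol/4.6
= 2·135 + 3.8 + 17/2.8 + 221/4.6
= 270 + 3.80 + 6.07 + 48.04
= 327.91 mOsm/kg

327.9 mOsm/kg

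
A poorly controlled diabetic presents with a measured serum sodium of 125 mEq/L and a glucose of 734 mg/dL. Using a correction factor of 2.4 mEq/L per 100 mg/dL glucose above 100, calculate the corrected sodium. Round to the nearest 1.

140 mEq/L

Corrected Na = measured Na + 2.4 · (glucose − 100)/100
= 125 + 2.4 · (734 − 100)/100
= 125 + 15.2
= 140.2 mEq/L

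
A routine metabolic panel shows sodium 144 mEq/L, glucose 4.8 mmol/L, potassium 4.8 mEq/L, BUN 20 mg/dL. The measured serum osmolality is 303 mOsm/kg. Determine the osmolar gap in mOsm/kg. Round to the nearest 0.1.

Calculated osmolality = 2·Na + glucose + BUN/2.8
= 2·144 + 4.8 + 20/2.8
= 288 + 4.80 + 7.14
= 299.94 mOsm/kg ≈ 299.9 mOsm/kg
Osmolar gap = measured − calculated = 303 − 299.9 = 3.1 mOsm/kg

3.1 mOsm/kg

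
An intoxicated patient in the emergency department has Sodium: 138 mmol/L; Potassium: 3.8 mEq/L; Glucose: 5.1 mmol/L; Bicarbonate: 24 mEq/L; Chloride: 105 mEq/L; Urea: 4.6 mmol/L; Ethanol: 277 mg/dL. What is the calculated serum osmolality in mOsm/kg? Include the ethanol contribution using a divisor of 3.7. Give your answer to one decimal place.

Calculated osmolality = 2·Na + glucose + urea + ethanol/3.7
= 2·138 + 5.1 + 4.6 + 277/3.7
= 276 + 5.10 + 4.60 + 74.86
= 360.56 mOsm/kg

360.6 mOsm/kg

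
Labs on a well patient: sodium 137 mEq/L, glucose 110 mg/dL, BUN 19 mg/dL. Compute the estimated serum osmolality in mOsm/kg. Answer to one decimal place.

Calculated osmolality = 2·Na + glucose/18 + BUN/2.8
= 2·137 + 110/18 + 19/2.8
= 274 + 6.11 + 6.79
= 286.9 mOsm/kg

286.9 mOsm/kg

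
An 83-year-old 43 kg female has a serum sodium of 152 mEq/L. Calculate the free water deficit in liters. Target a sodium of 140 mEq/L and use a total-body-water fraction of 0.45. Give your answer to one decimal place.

TBW = 0.45 · 43 = 19.35 L
Free water deficit = TBW · (Na/140 − 1)
= 19.35 · (152/140 − 1)
= 19.35 · 0.0857
= 1.66 L

1.7 L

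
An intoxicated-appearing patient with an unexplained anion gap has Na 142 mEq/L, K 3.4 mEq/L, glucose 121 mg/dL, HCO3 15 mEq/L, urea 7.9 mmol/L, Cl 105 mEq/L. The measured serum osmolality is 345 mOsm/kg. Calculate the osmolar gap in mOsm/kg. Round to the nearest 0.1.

46.4 mOsm/kg

Calculated osmolality = 2·Na + glucose/18 + urea
= 2·142 + 121/18 + 7.9
= 284 + 6.72 + 7.90
= 298.62 mOsm/kg ≈ 298.6 mOsm/kg
Osmolar gap = measured − calculated = 345 − 298.6 = 46.4 mOsm/kg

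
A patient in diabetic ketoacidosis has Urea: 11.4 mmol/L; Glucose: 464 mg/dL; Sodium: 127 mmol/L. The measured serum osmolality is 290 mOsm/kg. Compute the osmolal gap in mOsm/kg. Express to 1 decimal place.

-1.2 mOsm/kg

Calculated osmolality = 2·Na + glucose/18 + urea
= 2·127 + 464/18 + 11.4
= 254 + 25.78 + 11.40
= 291.18 mOsm/kg ≈ 291.2 mOsm/kg
Osmolar gap = measured − calculated = 290 − 291.2 = -1.2 mOsm/kg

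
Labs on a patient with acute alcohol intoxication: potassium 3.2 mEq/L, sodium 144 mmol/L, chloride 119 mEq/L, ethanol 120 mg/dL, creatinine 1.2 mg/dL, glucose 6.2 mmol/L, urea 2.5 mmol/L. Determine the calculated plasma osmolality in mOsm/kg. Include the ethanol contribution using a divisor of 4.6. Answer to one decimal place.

Calculated osmolality = 2·Na + glucose + urea + ethanol/4.6
= 2·144 + 6.2 + 2.5 + 120/4.6
= 288 + 6.20 + 2.50 + 26.09
= 322.79 mOsm/kg

322.8 mOsm/kg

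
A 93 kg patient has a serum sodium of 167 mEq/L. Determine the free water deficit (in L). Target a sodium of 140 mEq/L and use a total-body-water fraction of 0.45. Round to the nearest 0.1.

TBW = 0.45 · 93 = 41.85 L
Free water deficit = TBW · (Na/140 − 1)
= 41.85 · (167/140 − 1)
= 41.85 · 0.1929
= 8.07 L

8.1 L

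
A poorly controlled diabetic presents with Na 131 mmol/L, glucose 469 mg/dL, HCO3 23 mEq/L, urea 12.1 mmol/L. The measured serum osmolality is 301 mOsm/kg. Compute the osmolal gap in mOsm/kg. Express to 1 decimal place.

Calculated osmolality = 2·Na + glucose/18 + urea
= 2·131 + 469/18 + 12.1
= 262 + 26.06 + 12.10
= 300.16 mOsm/kg ≈ 300.2 mOsm/kg
Osmolar gap = measured − calculated = 301 − 300.2 = 0.8 mOsm/kg

0.8 mOsm/kg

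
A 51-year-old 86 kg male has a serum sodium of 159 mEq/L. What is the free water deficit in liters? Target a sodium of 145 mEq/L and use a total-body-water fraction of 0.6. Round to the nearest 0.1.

5.0 L

TBW = 0.6 · 86 = 51.6 L
Free water deficit = TBW · (Na/145 − 1)
= 51.6 · (159/145 − 1)
= 51.6 · 0.0966
= 4.98 L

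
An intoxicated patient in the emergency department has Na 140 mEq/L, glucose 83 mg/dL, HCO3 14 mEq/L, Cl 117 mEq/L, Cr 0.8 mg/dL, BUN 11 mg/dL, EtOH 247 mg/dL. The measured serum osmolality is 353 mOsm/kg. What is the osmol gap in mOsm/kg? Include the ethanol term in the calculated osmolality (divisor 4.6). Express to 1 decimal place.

10.8 mOsm/kg

Calculated osmolality = 2·Na + glucose/18 + BUN/2.8 + ethanol/4.6
= 2·140 + 83/18 + 11/2.8 + 247/4.6
= 280 + 4.61 + 3.93 + 53.70
= 342.24 mOsm/kg ≈ 342.2 mOsm/kg
Osmolar gap = measured − calculated = 353 − 342.2 = 10.8 mOsm/kg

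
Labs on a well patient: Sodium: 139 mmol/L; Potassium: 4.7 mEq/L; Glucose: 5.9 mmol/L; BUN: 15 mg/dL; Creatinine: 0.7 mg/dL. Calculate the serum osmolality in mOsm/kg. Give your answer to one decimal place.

Calculated osmolality = 2·Na + glucose + BUN/2.8
= 2·139 + 5.9 + 15/2.8
= 278 + 5.90 + 5.36
= 289.26 mOsm/kg

289.3 mOsm/kg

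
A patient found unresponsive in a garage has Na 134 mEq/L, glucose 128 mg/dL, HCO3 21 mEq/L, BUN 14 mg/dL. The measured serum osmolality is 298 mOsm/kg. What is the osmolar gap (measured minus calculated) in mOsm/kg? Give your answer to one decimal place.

Calculated osmolality = 2·Na + glucose/18 + BUN/2.8
= 2·134 + 128/18 + 14/2.8
= 268 + 7.11 + 5
= 280.11 mOsm/kg ≈ 280.1 mOsm/kg
Osmolar gap = measured − calculated = 298 − 280.1 = 17.9 mOsm/kg

17.9 mOsm/kg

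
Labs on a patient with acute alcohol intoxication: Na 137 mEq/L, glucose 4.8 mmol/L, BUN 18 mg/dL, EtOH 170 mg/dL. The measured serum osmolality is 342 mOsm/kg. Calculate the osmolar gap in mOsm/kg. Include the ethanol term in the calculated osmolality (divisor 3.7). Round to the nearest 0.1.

Calculated osmolality = 2·Na + glucose + BUN/2.8 + ethanol/3.7
= 2·137 + 4.8 + 18/2.8 + 170/3.7
= 274 + 4.80 + 6.43 + 45.95
= 331.18 mOsm/kg ≈ 331.2 mOsm/kg
Osmolar gap = measured − calculated = 342 − 331.2 = 10.8 mOsm/kg

10.8 mOsm/kg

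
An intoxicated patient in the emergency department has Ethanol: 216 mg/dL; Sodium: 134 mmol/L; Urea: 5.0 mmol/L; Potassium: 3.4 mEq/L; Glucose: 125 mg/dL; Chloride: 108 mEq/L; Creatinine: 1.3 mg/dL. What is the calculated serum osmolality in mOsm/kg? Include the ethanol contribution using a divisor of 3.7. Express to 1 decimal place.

Calculated osmolality = 2·Na + glucose/18 + urea + ethanol/3.7
= 2·134 + 125/18 + 5 + 216/3.7
= 268 + 6.94 + 5 + 58.38
= 338.32 mOsm/kg

338.3 mOsm/kg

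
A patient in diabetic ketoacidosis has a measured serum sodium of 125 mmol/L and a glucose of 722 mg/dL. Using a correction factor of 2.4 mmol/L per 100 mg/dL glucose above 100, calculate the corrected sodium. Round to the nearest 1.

Corrected Na = measured Na + 2.4 · (glucose − 100)/100
= 125 + 2.4 · (722 − 100)/100
= 125 + 14.9
= 139.9 mmol/L

140 mmol/L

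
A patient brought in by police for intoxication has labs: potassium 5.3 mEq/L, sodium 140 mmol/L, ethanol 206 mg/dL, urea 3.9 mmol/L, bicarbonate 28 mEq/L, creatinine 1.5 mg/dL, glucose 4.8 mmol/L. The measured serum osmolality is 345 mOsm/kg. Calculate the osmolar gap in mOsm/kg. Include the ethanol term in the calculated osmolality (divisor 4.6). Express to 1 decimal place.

Calculated osmolality = 2·Na + glucose + urea + ethanol/4.6
= 2·140 + 4.8 + 3.9 + 206/4.6
= 280 + 4.80 + 3.90 + 44.78
= 333.48 mOsm/kg ≈ 333.5 mOsm/kg
Osmolar gap = measured − calculated = 345 − 333.5 = 11.5 mOsm/kg

11.5 mOsm/kg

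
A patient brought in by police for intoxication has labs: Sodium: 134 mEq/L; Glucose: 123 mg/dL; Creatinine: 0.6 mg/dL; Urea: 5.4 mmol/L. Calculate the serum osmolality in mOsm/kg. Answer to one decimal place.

280.2 mOsm/kg

Calculated osmolality = 2·Na + glucose/18 + urea
= 2·134 + 123/18 + 5.4
= 268 + 6.83 + 5.40
= 280.23 mOsm/kg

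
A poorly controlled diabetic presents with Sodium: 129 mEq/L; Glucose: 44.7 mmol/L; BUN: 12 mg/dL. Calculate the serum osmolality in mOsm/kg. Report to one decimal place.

307.0 mOsm/kg

Calculated osmolality = 2·Na + glucose + BUN/2.8
= 2·129 + 44.7 + 12/2.8
= 258 + 44.70 + 4.29
= 306.99 mOsm/kg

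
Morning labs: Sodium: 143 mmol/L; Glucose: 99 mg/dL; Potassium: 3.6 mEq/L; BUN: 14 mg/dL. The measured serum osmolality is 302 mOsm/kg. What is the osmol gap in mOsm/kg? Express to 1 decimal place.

5.5 mOsm/kg

Calculated osmolality = 2·Na + glucose/18 + BUN/2.8
= 2·143 + 99/18 + 14/2.8
= 286 + 5.50 + 5
= 296.5 mOsm/kg ≈ 296.5 mOsm/kg
Osmolar gap = measured − calculated = 302 − 296.5 = 5.5 mOsm/kg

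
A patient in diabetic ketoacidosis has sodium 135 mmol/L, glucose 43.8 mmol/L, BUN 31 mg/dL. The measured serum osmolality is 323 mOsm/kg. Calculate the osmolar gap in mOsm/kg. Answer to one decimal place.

Calculated osmolality = 2·Na + glucose + BUN/2.8
= 2·135 + 43.8 + 31/2.8
= 270 + 43.80 + 11.07
= 324.87 mOsm/kg ≈ 324.9 mOsm/kg
Osmolar gap = measured − calculated = 323 − 324.9 = -1.9 mOsm/kg

-1.9 mOsm/kg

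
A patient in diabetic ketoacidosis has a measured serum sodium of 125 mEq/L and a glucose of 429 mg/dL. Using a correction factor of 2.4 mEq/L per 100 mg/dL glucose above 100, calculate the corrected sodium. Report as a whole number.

Corrected Na = measured Na + 2.4 · (glucose − 100)/100
= 125 + 2.4 · (429 − 100)/100
= 125 + 7.9
= 132.9 mEq/L

133 mEq/L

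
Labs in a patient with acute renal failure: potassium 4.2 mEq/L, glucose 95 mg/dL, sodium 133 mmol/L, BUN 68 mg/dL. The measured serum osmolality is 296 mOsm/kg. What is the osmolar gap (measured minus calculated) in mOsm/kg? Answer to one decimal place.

Calculated osmolality = 2·Na + glucose/18 + BUN/2.8
= 2·133 + 95/18 + 68/2.8
= 266 + 5.28 + 24.29
= 295.57 mOsm/kg ≈ 295.6 mOsm/kg
Osmolar gap = measured − calculated = 296 − 295.6 = 0.4 mOsm/kg

0.4 mOsm/kg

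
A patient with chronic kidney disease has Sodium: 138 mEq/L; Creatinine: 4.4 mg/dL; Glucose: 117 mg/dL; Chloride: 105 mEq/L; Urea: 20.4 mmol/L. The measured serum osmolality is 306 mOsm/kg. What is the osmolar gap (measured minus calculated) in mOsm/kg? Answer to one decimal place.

Calculated osmolality = 2·Na + glucose/18 + urea
= 2·138 + 117/18 + 20.4
= 276 + 6.50 + 20.40
= 302.9 mOsm/kg ≈ 302.9 mOsm/kg
Osmolar gap = measured − calculated = 306 − 302.9 = 3.1 mOsm/kg

3.1 mOsm/kg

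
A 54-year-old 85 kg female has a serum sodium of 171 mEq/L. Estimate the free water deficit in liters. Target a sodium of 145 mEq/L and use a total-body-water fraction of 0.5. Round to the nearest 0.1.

TBW = 0.5 · 85 = 42.5 L
Free water deficit = TBW · (Na/145 − 1)
= 42.5 · (171/145 − 1)
= 42.5 · 0.1793
= 7.62 L

7.6 L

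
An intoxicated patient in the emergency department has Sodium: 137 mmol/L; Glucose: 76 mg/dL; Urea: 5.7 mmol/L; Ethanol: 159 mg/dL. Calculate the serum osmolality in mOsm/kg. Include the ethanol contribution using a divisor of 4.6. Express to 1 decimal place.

318.5 mOsm/kg

Calculated osmolality = 2·Na + glucose/18 + urea + ethanol/4.6
= 2·137 + 76/18 + 5.7 + 159/4.6
= 274 + 4.22 + 5.70 + 34.57
= 318.49 mOsm/kg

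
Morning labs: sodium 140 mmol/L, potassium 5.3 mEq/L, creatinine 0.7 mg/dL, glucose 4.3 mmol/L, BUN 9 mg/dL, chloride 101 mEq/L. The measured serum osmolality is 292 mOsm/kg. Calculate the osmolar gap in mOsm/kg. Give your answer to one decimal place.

Calculated osmolality = 2·Na + glucose + BUN/2.8
= 2·140 + 4.3 + 9/2.8
= 280 + 4.30 + 3.21
= 287.51 mOsm/kg ≈ 287.5 mOsm/kg
Osmolar gap = measured − calculated = 292 − 287.5 = 4.5 mOsm/kg

4.5 mOsm/kg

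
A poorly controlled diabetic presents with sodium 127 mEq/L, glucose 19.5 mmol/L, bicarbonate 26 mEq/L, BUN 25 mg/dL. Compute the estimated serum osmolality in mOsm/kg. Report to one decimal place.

282.4 mOsm/kg

Calculated osmolality = 2·Na + glucose + BUN/2.8
= 2·127 + 19.5 + 25/2.8
= 254 + 19.50 + 8.93
= 282.43 mOsm/kg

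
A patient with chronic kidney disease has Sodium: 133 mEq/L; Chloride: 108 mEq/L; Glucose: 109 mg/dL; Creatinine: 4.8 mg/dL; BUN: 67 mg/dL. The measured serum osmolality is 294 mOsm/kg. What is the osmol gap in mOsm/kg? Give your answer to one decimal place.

Calculated osmolality = 2·Na + glucose/18 + BUN/2.8
= 2·133 + 109/18 + 67/2.8
= 266 + 6.06 + 23.93
= 295.99 mOsm/kg ≈ 296.0 mOsm/kg
Osmolar gap = measured − calculated = 294 − 296.0 = -2.0 mOsm/kg

-2.0 mOsm/kg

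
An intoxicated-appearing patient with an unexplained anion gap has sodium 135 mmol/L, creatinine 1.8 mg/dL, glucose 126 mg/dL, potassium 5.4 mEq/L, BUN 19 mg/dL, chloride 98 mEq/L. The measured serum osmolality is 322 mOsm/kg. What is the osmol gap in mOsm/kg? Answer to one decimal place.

Calculated osmolality = 2·Na + glucose/18 + BUN/2.8
= 2·135 + 126/18 + 19/2.8
= 270 + 7 + 6.79
= 283.79 mOsm/kg ≈ 283.8 mOsm/kg
Osmolar gap = measured − calculated = 322 − 283.8 = 38.2 mOsm/kg

38.2 mOsm/kg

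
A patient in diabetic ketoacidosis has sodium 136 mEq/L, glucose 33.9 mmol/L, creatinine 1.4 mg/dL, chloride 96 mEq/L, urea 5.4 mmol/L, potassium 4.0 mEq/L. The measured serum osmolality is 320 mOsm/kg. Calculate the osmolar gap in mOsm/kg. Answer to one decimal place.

8.7 mOsm/kg

Calculated osmolality = 2·Na + glucose + urea
= 2·136 + 33.9 + 5.4
= 272 + 33.90 + 5.40
= 311.3 mOsm/kg ≈ 311.3 mOsm/kg
Osmolar gap = measured − calculated = 320 − 311.3 = 8.7 mOsm/kg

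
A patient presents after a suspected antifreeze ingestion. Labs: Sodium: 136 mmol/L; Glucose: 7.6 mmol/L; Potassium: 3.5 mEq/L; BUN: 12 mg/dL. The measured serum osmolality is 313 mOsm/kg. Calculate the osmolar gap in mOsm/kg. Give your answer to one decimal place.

29.1 mOsm/kg

Calculated osmolality = 2·Na + glucose + BUN/2.8
= 2·136 + 7.6 + 12/2.8
= 272 + 7.60 + 4.29
= 283.89 mOsm/kg ≈ 283.9 mOsm/kg
Osmolar gap = measured − calculated = 313 − 283.9 = 29.1 mOsm/kg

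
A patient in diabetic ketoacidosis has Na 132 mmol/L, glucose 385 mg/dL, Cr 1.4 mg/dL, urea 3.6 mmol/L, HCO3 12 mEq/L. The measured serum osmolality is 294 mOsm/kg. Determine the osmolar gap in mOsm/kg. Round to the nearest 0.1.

5.0 mOsm/kg

Calculated osmolality = 2·Na + glucose/18 + urea
= 2·132 + 385/18 + 3.6
= 264 + 21.39 + 3.60
= 288.99 mOsm/kg ≈ 289.0 mOsm/kg
Osmolar gap = measured − calculated = 294 − 289.0 = 5.0 mOsm/kg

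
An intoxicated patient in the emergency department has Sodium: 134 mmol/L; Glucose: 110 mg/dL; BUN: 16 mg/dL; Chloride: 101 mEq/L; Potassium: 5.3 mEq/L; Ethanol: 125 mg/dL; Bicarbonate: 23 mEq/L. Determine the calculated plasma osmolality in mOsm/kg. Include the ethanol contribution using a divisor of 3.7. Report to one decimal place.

313.6 mOsm/kg

Calculated osmolality = 2·Na + glucose/18 + BUN/2.8 + ethanol/3.7
= 2·134 + 110/18 + 16/2.8 + 125/3.7
= 268 + 6.11 + 5.71 + 33.78
= 313.6 mOsm/kg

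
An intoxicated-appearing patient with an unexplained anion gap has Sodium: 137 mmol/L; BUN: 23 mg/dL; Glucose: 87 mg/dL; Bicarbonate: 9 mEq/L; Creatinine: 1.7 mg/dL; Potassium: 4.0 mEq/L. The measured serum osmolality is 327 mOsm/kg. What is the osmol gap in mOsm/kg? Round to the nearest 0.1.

Calculated osmolality = 2·Na + glucose/18 + BUN/2.8
= 2·137 + 87/18 + 23/2.8
= 274 + 4.83 + 8.21
= 287.04 mOsm/kg ≈ 287.0 mOsm/kg
Osmolar gap = measured − calculated = 327 − 287.0 = 40.0 mOsm/kg

40.0 mOsm/kg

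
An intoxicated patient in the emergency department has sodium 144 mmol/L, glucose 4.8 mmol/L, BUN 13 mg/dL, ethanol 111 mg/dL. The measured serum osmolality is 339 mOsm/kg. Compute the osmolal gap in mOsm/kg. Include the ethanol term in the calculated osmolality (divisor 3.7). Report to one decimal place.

Calculated osmolality = 2·Na + glucose + BUN/2.8 + ethanol/3.7
= 2·144 + 4.8 + 13/2.8 + 111/3.7
= 288 + 4.80 + 4.64 + 30
= 327.44 mOsm/kg ≈ 327.4 mOsm/kg
Osmolar gap = measured − calculated = 339 − 327.4 = 11.6 mOsm/kg

11.6 mOsm/kg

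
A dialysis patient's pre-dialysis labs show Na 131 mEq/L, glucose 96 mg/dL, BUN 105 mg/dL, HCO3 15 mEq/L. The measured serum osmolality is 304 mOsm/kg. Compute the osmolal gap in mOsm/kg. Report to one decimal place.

Calculated osmolality = 2·Na + glucose/18 + BUN/2.8
= 2·131 + 96/18 + 105/2.8
= 262 + 5.33 + 37.50
= 304.83 mOsm/kg ≈ 304.8 mOsm/kg
Osmolar gap = measured − calculated = 304 − 304.8 = -0.8 mOsm/kg

-0.8 mOsm/kg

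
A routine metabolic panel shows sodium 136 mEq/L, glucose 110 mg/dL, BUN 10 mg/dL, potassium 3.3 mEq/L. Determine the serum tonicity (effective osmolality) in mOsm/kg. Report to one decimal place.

Effective osmolality excludes urea (freely permeant across cell membranes):
2·Na + glucose/18
= 2·136 + 110/18
= 272 + 6.11
= 278.11 mOsm/kg

278.1 mOsm/kg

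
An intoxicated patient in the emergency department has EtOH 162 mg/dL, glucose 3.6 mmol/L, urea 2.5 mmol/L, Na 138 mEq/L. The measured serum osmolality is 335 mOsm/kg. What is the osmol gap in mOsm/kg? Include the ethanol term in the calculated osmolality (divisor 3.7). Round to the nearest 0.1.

Calculated osmolality = 2·Na + glucose + urea + ethanol/3.7
= 2·138 + 3.6 + 2.5 + 162/3.7
= 276 + 3.60 + 2.50 + 43.78
= 325.88 mOsm/kg ≈ 325.9 mOsm/kg
Osmolar gap = measured − calculated = 335 − 325.9 = 9.1 mOsm/kg

9.1 mOsm/kg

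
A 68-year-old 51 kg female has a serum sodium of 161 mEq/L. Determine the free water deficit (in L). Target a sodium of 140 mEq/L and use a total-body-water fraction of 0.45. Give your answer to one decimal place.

TBW = 0.45 · 51 = 22.95 L
Free water deficit = TBW · (Na/140 − 1)
= 22.95 · (161/140 − 1)
= 22.95 · 0.15
= 3.44 L

3.4 L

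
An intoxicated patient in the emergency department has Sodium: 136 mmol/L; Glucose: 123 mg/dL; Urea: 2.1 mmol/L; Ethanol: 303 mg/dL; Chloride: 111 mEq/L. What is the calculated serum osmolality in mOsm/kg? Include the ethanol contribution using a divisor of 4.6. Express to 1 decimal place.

Calculated osmolality = 2·Na + glucose/18 + urea + ethanol/4.6
= 2·136 + 123/18 + 2.1 + 303/4.6
= 272 + 6.83 + 2.10 + 65.87
= 346.8 mOsm/kg

346.8 mOsm/kg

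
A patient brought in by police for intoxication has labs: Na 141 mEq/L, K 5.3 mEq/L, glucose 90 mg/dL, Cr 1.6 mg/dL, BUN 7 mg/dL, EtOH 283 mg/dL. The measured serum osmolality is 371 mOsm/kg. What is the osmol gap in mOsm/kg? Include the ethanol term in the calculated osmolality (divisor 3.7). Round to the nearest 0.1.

Calculated osmolality = 2·Na + glucose/18 + BUN/2.8 + ethanol/3.7
= 2·141 + 90/18 + 7/2.8 + 283/3.7
= 282 + 5 + 2.50 + 76.49
= 365.99 mOsm/kg ≈ 366.0 mOsm/kg
Osmolar gap = measured − calculated = 371 − 366.0 = 5.0 mOsm/kg

5.0 mOsm/kg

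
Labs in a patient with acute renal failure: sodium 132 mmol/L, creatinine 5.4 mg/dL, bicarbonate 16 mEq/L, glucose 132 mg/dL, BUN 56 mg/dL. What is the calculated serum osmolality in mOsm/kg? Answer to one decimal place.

291.3 mOsm/kg

Calculated osmolality = 2·Na + glucose/18 + BUN/2.8
= 2·132 + 132/18 + 56/2.8
= 264 + 7.33 + 20
= 291.33 mOsm/kg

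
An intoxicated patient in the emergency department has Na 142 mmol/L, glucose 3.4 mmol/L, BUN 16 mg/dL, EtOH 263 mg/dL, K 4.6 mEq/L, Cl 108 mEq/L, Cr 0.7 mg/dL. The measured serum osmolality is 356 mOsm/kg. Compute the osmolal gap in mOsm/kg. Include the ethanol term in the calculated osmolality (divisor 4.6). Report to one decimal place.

Calculated osmolality = 2·Na + glucose + BUN/2.8 + ethanol/4.6
= 2·142 + 3.4 + 16/2.8 + 263/4.6
= 284 + 3.40 + 5.71 + 57.17
= 350.28 mOsm/kg ≈ 350.3 mOsm/kg
Osmolar gap = measured − calculated = 356 − 350.3 = 5.7 mOsm/kg

5.7 mOsm/kg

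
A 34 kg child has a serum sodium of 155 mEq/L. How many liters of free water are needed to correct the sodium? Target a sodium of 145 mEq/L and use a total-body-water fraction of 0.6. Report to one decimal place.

1.4 L

TBW = 0.6 · 34 = 20.4 L
Free water deficit = TBW · (Na/145 − 1)
= 20.4 · (155/145 − 1)
= 20.4 · 0.069
= 1.41 L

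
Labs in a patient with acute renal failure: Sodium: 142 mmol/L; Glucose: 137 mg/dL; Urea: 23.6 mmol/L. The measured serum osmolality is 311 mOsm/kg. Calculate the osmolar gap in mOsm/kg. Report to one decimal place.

Calculated osmolality = 2·Na + glucose/18 + urea
= 2·142 + 137/18 + 23.6
= 284 + 7.61 + 23.60
= 315.21 mOsm/kg ≈ 315.2 mOsm/kg
Osmolar gap = measured − calculated = 311 − 315.2 = -4.2 mOsm/kg

-4.2 mOsm/kg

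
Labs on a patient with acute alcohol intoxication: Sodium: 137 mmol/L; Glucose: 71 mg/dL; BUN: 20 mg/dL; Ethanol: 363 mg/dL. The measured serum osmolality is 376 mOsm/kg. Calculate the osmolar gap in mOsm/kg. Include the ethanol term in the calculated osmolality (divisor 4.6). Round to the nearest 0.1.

Calculated osmolality = 2·Na + glucose/18 + BUN/2.8 + ethanol/4.6
= 2·137 + 71/18 + 20/2.8 + 363/4.6
= 274 + 3.94 + 7.14 + 78.91
= 363.99 mOsm/kg ≈ 364.0 mOsm/kg
Osmolar gap = measured − calculated = 376 − 364.0 = 12.0 mOsm/kg

12.0 mOsm/kg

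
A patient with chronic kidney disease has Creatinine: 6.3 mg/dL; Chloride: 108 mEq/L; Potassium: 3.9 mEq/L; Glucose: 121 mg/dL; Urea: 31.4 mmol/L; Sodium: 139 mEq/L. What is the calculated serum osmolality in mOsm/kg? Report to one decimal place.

Calculated osmolality = 2·Na + glucose/18 + urea
= 2·139 + 121/18 + 31.4
= 278 + 6.72 + 31.40
= 316.12 mOsm/kg

316.1 mOsm/kg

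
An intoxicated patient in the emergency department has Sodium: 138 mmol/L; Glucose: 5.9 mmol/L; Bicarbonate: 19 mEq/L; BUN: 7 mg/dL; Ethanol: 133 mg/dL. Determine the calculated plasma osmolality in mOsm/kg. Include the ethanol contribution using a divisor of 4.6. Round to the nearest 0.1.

Calculated osmolality = 2·Na + glucose + BUN/2.8 + ethanol/4.6
= 2·138 + 5.9 + 7/2.8 + 133/4.6
= 276 + 5.90 + 2.50 + 28.91
= 313.31 mOsm/kg

313.3 mOsm/kg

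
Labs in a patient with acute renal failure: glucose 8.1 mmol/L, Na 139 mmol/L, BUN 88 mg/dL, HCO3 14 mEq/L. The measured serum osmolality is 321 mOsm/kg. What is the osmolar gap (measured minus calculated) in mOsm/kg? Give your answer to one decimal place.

3.5 mOsm/kg

Calculated osmolality = 2·Na + glucose + BUN/2.8
= 2·139 + 8.1 + 88/2.8
= 278 + 8.10 + 31.43
= 317.53 mOsm/kg ≈ 317.5 mOsm/kg
Osmolar gap = measured − calculated = 321 − 317.5 = 3.5 mOsm/kg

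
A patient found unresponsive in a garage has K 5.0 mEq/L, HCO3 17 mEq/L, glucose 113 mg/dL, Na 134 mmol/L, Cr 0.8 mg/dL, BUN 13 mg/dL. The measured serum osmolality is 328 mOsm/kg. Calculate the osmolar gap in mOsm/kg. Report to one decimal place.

Calculated osmolality = 2·Na + glucose/18 + BUN/2.8
= 2·134 + 113/18 + 13/2.8
= 268 + 6.28 + 4.64
= 278.92 mOsm/kg ≈ 278.9 mOsm/kg
Osmolar gap = measured − calculated = 328 − 278.9 = 49.1 mOsm/kg

49.1 mOsm/kg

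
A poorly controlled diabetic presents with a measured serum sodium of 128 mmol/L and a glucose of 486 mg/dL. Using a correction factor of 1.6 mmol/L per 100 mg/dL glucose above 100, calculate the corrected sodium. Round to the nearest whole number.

Corrected Na = measured Na + 1.6 · (glucose − 100)/100
= 128 + 1.6 · (486 − 100)/100
= 128 + 6.2
= 134.2 mmol/L

134 mmol/L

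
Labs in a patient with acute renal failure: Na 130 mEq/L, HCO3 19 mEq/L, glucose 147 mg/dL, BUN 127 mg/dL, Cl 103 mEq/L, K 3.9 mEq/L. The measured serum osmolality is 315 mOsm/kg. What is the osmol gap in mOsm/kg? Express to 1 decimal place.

Calculated osmolality = 2·Na + glucose/18 + BUN/2.8
= 2·130 + 147/18 + 127/2.8
= 260 + 8.17 + 45.36
= 313.53 mOsm/kg ≈ 313.5 mOsm/kg
Osmolar gap = measured − calculated = 315 − 313.5 = 1.5 mOsm/kg

1.5 mOsm/kg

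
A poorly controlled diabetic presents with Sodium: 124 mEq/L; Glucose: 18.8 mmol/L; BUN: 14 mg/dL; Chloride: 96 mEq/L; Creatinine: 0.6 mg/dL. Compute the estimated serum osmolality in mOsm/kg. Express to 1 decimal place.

Calculated osmolality = 2·Na + glucose + BUN/2.8
= 2·124 + 18.8 + 14/2.8
= 248 + 18.80 + 5
= 271.8 mOsm/kg

271.8 mOsm/kg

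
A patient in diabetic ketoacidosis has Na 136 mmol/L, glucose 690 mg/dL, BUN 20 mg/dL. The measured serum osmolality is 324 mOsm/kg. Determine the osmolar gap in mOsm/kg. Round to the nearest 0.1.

6.5 mOsm/kg

Calculated osmolality = 2·Na + glucose/18 + BUN/2.8
= 2·136 + 690/18 + 20/2.8
= 272 + 38.33 + 7.14
= 317.47 mOsm/kg ≈ 317.5 mOsm/kg
Osmolar gap = measured − calculated = 324 − 317.5 = 6.5 mOsm/kg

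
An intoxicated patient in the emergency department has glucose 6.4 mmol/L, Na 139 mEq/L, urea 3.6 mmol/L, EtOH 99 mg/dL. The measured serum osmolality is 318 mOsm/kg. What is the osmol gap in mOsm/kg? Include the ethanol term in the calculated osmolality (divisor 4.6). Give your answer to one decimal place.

Calculated osmolality = 2·Na + glucose + urea + ethanol/4.6
= 2·139 + 6.4 + 3.6 + 99/4.6
= 278 + 6.40 + 3.60 + 21.52
= 309.52 mOsm/kg ≈ 309.5 mOsm/kg
Osmolar gap = measured − calculated = 318 − 309.5 = 8.5 mOsm/kg

8.5 mOsm/kg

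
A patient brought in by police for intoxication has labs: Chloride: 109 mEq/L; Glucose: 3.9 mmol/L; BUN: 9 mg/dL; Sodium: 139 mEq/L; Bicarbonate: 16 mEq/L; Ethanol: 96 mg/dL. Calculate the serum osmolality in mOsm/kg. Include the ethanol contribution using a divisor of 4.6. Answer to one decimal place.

Calculated osmolality = 2·Na + glucose + BUN/2.8 + ethanol/4.6
= 2·139 + 3.9 + 9/2.8 + 96/4.6
= 278 + 3.90 + 3.21 + 20.87
= 305.98 mOsm/kg

306.0 mOsm/kg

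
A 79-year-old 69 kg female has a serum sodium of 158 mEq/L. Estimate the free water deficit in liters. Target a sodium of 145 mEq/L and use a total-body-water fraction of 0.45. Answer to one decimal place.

TBW = 0.45 · 69 = 31.05 L
Free water deficit = TBW · (Na/145 − 1)
= 31.05 · (158/145 − 1)
= 31.05 · 0.0897
= 2.79 L

2.8 L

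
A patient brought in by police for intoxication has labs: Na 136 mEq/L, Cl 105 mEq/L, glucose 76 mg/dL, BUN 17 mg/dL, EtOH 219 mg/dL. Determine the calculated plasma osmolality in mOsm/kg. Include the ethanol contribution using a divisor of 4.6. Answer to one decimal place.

329.9 mOsm/kg

Calculated osmolality = 2·Na + glucose/18 + BUN/2.8 + ethanol/4.6
= 2·136 + 76/18 + 17/2.8 + 219/4.6
= 272 + 4.22 + 6.07 + 47.61
= 329.9 mOsm/kg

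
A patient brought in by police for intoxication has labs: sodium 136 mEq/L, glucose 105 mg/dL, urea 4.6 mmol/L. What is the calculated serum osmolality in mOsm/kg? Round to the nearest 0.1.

282.4 mOsm/kg

Calculated osmolality = 2·Na + glucose/18 + urea
= 2·136 + 105/18 + 4.6
= 272 + 5.83 + 4.60
= 282.43 mOsm/kg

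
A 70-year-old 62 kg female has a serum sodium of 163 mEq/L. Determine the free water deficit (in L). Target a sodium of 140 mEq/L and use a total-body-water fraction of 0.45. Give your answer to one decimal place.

TBW = 0.45 · 62 = 27.9 L
Free water deficit = TBW · (Na/140 − 1)
= 27.9 · (163/140 − 1)
= 27.9 · 0.1643
= 4.58 L

4.6 L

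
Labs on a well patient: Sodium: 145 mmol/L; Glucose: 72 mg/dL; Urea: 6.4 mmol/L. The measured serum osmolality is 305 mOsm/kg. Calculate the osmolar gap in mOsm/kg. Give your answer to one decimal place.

4.6 mOsm/kg

Calculated osmolality = 2·Na + glucose/18 + urea
= 2·145 + 72/18 + 6.4
= 290 + 4 + 6.40
= 300.4 mOsm/kg ≈ 300.4 mOsm/kg
Osmolar gap = measured − calculated = 305 − 300.4 = 4.6 mOsm/kg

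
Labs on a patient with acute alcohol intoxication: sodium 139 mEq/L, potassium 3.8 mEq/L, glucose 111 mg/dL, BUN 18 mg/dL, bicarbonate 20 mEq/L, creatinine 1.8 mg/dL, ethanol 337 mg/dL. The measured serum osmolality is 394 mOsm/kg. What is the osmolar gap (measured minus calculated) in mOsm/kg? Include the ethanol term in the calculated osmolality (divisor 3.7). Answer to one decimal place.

Calculated osmolality = 2·Na + glucose/18 + BUN/2.8 + ethanol/3.7
= 2·139 + 111/18 + 18/2.8 + 337/3.7
= 278 + 6.17 + 6.43 + 91.08
= 381.68 mOsm/kg ≈ 381.7 mOsm/kg
Osmolar gap = measured − calculated = 394 − 381.7 = 12.3 mOsm/kg

12.3 mOsm/kg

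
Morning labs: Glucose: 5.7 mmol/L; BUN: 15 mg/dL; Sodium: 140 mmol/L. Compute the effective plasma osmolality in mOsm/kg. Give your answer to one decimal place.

285.7 mOsm/kg

Effective osmolality excludes urea (freely permeant across cell membranes):
2·Na + glucose
= 2·140 + 5.7
= 280 + 5.7
= 285.7 mOsm/kg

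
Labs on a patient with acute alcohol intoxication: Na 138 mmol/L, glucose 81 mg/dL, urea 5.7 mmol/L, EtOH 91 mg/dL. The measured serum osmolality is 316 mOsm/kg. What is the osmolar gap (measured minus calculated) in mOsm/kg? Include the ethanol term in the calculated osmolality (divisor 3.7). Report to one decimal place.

Calculated osmolality = 2·Na + glucose/18 + urea + ethanol/3.7
= 2·138 + 81/18 + 5.7 + 91/3.7
= 276 + 4.50 + 5.70 + 24.59
= 310.79 mOsm/kg ≈ 310.8 mOsm/kg
Osmolar gap = measured − calculated = 316 − 310.8 = 5.2 mOsm/kg

5.2 mOsm/kg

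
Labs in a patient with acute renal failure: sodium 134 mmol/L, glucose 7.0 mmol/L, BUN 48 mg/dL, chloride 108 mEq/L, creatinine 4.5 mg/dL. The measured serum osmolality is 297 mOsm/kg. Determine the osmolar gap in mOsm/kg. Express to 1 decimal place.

Calculated osmolality = 2·Na + glucose + BUN/2.8
= 2·134 + 7 + 48/2.8
= 268 + 7 + 17.14
= 292.14 mOsm/kg ≈ 292.1 mOsm/kg
Osmolar gap = measured − calculated = 297 − 292.1 = 4.9 mOsm/kg

4.9 mOsm/kg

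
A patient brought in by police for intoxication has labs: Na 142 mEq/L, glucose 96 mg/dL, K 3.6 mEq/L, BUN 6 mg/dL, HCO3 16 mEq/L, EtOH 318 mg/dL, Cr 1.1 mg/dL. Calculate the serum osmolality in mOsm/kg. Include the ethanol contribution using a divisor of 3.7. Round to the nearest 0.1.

377.4 mOsm/kg

Calculated osmolality = 2·Na + glucose/18 + BUN/2.8 + ethanol/3.7
= 2·142 + 96/18 + 6/2.8 + 318/3.7
= 284 + 5.33 + 2.14 + 85.95
= 377.42 mOsm/kg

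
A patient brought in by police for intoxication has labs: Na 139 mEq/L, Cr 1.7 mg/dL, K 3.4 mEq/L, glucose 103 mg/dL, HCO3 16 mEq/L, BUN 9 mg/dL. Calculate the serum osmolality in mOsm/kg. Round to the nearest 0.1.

Calculated osmolality = 2·Na + glucose/18 + BUN/2.8
= 2·139 + 103/18 + 9/2.8
= 278 + 5.72 + 3.21
= 286.93 mOsm/kg

286.9 mOsm/kg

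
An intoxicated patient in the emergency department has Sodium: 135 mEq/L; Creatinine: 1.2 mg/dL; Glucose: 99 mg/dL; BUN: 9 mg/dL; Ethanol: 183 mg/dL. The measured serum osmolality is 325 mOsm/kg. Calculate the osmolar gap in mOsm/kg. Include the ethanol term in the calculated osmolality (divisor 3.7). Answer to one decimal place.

Calculated osmolality = 2·Na + glucose/18 + BUN/2.8 + ethanol/3.7
= 2·135 + 99/18 + 9/2.8 + 183/3.7
= 270 + 5.50 + 3.21 + 49.46
= 328.17 mOsm/kg ≈ 328.2 mOsm/kg
Osmolar gap = measured − calculated = 325 − 328.2 = -3.2 mOsm/kg

-3.2 mOsm/kg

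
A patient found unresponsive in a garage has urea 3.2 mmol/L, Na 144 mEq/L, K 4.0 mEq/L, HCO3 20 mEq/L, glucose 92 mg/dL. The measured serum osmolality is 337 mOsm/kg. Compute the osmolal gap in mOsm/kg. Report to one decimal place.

Calculated osmolality = 2·Na + glucose/18 + urea
= 2·144 + 92/18 + 3.2
= 288 + 5.11 + 3.20
= 296.31 mOsm/kg ≈ 296.3 mOsm/kg
Osmolar gap = measured − calculated = 337 − 296.3 = 40.7 mOsm/kg

40.7 mOsm/kg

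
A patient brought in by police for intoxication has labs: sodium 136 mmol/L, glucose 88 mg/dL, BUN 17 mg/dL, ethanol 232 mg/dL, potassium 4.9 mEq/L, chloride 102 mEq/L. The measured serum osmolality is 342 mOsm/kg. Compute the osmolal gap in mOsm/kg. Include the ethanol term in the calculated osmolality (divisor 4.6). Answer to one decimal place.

Calculated osmolality = 2·Na + glucose/18 + BUN/2.8 + ethanol/4.6
= 2·136 + 88/18 + 17/2.8 + 232/4.6
= 272 + 4.89 + 6.07 + 50.43
= 333.39 mOsm/kg ≈ 333.4 mOsm/kg
Osmolar gap = measured − calculated = 342 − 333.4 = 8.6 mOsm/kg

8.6 mOsm/kg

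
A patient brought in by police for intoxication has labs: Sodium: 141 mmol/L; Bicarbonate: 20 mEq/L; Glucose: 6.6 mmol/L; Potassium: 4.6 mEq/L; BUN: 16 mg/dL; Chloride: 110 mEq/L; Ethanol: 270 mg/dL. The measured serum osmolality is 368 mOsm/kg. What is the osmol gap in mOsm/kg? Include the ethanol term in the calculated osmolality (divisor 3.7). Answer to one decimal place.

0.7 mOsm/kg

Calculated osmolality = 2·Na + glucose + BUN/2.8 + ethanol/3.7
= 2·141 + 6.6 + 16/2.8 + 270/3.7
= 282 + 6.60 + 5.71 + 72.97
= 367.28 mOsm/kg ≈ 367.3 mOsm/kg
Osmolar gap = measured − calculated = 368 − 367.3 = 0.7 mOsm/kg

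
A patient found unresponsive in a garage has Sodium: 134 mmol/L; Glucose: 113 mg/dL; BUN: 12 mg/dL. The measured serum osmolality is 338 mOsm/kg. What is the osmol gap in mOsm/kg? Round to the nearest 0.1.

Calculated osmolality = 2·Na + glucose/18 + BUN/2.8
= 2·134 + 113/18 + 12/2.8
= 268 + 6.28 + 4.29
= 278.57 mOsm/kg ≈ 278.6 mOsm/kg
Osmolar gap = measured − calculated = 338 − 278.6 = 59.4 mOsm/kg

59.4 mOsm/kg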